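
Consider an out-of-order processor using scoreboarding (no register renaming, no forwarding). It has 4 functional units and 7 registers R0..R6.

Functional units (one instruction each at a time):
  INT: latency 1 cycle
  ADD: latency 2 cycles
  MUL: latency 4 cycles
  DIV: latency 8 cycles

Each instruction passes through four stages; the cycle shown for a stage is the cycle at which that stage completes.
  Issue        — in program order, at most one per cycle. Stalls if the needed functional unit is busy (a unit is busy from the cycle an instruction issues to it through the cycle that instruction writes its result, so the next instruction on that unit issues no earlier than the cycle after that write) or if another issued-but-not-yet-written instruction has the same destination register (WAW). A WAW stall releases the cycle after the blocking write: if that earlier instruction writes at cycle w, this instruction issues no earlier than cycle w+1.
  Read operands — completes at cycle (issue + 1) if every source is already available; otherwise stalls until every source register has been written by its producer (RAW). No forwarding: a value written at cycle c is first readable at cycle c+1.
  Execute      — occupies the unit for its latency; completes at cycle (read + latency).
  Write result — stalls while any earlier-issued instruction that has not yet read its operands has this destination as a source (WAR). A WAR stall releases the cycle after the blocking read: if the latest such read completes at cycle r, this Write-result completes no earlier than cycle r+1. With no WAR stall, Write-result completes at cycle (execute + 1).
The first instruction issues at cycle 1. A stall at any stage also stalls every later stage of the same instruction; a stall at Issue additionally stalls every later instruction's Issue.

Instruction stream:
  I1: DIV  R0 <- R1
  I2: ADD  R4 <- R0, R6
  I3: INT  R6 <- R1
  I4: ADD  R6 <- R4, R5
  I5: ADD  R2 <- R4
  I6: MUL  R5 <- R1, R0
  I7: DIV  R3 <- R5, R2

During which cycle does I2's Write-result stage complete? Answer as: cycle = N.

c1: I1 dispatched to DIV
c2: I1 operands ready, I2 dispatched to ADD
c3: I3 dispatched to INT
c4: I3 operands ready
c5: I3 complete
c10: I1 complete
c11: R0←I1
c12: I2 operands ready
c13: R6←I3
c14: I2 complete
c15: R4←I2
c16: I4 dispatched to ADD
c17: I4 operands ready
c19: I4 complete
c20: R6←I4
c21: I5 dispatched to ADD
c22: I5 operands ready, I6 dispatched to MUL
c23: I6 operands ready, I7 dispatched to DIV
c24: I5 complete
c25: R2←I5
c27: I6 complete
c28: R5←I6
c29: I7 operands ready
c37: I7 complete
c38: R3←I7

cycle = 15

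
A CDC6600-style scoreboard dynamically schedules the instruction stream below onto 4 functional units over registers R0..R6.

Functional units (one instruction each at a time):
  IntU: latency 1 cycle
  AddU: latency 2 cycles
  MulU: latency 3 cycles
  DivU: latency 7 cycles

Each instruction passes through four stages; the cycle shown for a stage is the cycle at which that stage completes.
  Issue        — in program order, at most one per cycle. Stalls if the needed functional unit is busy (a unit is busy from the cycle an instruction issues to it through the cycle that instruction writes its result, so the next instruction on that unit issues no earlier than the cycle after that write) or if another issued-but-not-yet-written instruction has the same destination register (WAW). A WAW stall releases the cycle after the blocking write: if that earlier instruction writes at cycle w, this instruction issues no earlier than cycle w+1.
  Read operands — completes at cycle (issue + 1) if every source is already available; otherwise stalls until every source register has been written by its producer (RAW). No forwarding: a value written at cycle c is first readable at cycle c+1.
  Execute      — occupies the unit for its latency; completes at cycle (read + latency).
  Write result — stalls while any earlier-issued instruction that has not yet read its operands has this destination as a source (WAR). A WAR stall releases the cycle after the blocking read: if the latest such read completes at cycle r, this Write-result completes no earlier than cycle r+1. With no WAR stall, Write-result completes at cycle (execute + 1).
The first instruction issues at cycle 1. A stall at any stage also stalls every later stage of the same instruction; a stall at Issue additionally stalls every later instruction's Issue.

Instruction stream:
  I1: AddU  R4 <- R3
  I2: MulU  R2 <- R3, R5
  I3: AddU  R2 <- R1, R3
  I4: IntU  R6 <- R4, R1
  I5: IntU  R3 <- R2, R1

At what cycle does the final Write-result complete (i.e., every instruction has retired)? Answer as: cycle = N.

[1] I1 issues→AddU
[2] I1 reads | I2 issues→MulU
[3] I2 reads
[4] I1 exec-done
[5] I1 writes R4
[6] I2 exec-done
[7] I2 writes R2
[8] I3 issues→AddU
[9] I3 reads | I4 issues→IntU
[10] I4 reads
[11] I3 exec-done | I4 exec-done
[12] I3 writes R2 | I4 writes R6
[13] I5 issues→IntU
[14] I5 reads
[15] I5 exec-done
[16] I5 writes R3

cycle = 16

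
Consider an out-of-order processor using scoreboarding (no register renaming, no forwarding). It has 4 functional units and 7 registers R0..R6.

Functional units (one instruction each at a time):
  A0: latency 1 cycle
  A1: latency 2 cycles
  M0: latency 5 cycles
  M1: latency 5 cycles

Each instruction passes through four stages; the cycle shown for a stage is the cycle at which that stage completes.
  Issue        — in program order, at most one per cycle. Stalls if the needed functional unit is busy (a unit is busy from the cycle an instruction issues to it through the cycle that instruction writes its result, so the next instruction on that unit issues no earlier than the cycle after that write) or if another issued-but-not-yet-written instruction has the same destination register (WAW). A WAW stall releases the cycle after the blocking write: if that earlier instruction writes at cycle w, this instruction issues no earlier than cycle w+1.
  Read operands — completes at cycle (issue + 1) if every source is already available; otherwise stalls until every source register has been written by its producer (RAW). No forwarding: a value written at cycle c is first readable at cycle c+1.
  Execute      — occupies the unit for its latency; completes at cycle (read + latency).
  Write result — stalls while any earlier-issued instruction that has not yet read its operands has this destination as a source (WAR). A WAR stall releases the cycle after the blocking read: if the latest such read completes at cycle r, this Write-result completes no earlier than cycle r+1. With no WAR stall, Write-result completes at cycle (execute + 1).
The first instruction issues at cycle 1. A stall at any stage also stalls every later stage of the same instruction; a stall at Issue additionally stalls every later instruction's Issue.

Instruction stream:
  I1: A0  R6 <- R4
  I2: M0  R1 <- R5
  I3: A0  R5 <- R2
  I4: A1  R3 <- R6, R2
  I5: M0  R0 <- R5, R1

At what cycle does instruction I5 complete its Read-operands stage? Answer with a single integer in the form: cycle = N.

cycle = 11

t=1  I1 issues→A0
t=2  I1 reads, I2 issues→M0
t=3  I1 exec-done, I2 reads
t=4  I1 writes R6
t=5  I3 issues→A0
t=6  I3 reads, I4 issues→A1
t=7  I3 exec-done, I4 reads
t=8  I2 exec-done, I3 writes R5
t=9  I2 writes R1, I4 exec-done
t=10  I4 writes R3, I5 issues→M0
t=11  I5 reads
t=16  I5 exec-done
t=17  I5 writes R0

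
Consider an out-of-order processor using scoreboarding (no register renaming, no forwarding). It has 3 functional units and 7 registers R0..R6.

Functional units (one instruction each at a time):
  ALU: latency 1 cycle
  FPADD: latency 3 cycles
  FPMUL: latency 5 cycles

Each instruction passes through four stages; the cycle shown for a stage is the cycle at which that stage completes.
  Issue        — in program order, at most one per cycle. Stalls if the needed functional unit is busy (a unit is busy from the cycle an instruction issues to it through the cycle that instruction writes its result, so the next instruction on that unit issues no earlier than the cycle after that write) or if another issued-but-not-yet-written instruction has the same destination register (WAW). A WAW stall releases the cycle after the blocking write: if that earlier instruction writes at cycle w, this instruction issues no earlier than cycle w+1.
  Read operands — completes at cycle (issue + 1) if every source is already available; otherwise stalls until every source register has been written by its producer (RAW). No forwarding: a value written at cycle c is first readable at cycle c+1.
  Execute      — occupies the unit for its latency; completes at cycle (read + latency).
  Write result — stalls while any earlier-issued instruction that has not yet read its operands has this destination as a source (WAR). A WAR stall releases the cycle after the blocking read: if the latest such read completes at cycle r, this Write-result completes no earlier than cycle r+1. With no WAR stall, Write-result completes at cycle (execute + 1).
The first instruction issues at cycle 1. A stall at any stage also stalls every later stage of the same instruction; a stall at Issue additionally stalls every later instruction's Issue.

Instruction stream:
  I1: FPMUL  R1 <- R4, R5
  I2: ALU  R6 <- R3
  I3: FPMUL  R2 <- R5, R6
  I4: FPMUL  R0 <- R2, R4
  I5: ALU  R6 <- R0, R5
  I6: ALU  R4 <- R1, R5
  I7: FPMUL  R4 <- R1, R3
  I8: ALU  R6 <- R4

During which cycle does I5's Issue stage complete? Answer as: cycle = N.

cycle = 18

[1] I1 issues→FPMUL
[2] I1 reads · I2 issues→ALU
[3] I2 reads
[4] I2 exec-done
[5] I2 writes R6
[7] I1 exec-done
[8] I1 writes R1
[9] I3 issues→FPMUL
[10] I3 reads
[15] I3 exec-done
[16] I3 writes R2
[17] I4 issues→FPMUL
[18] I4 reads · I5 issues→ALU
[23] I4 exec-done
[24] I4 writes R0
[25] I5 reads
[26] I5 exec-done
[27] I5 writes R6
[28] I6 issues→ALU
[29] I6 reads
[30] I6 exec-done
[31] I6 writes R4
[32] I7 issues→FPMUL
[33] I7 reads · I8 issues→ALU
[38] I7 exec-done
[39] I7 writes R4
[40] I8 reads
[41] I8 exec-done
[42] I8 writes R6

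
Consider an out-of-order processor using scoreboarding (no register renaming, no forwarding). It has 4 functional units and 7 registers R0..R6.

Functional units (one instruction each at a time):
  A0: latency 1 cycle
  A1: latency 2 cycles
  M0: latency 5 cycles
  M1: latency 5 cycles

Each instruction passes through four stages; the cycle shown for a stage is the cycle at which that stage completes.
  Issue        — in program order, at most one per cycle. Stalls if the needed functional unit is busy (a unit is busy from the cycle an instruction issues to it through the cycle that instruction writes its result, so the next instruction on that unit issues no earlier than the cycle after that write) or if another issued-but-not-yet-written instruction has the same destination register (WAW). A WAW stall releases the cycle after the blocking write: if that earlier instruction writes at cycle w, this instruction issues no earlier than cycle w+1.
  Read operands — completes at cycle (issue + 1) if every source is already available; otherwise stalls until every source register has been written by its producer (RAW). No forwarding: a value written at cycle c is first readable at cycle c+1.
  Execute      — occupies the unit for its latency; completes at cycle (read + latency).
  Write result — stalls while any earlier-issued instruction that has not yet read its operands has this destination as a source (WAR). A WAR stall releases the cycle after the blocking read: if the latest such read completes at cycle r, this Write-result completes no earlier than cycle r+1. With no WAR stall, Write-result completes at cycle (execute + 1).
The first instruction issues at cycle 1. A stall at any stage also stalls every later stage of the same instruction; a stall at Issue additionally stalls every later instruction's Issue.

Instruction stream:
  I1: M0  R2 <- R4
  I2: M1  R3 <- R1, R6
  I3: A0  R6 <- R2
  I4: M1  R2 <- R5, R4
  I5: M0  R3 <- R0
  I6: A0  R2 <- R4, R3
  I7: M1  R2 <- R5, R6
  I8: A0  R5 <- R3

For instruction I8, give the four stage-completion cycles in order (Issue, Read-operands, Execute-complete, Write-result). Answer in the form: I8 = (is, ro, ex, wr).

[I1] 1/2/7/8
[I2] 2/3/8/9
[I3] 3/9/10/11  (RAW R2: wait I1 write@8)
[I4] 10/11/16/17  (struct: M1 busy until I2 writes@9)
[I5] 11/12/17/18
[I6] 18/19/20/21  (WAW R2: wait I4 write@17)
[I7] 22/23/28/29  (WAW R2: wait I6 write@21)
[I8] 23/24/25/26

I8 = (23, 24, 25, 26)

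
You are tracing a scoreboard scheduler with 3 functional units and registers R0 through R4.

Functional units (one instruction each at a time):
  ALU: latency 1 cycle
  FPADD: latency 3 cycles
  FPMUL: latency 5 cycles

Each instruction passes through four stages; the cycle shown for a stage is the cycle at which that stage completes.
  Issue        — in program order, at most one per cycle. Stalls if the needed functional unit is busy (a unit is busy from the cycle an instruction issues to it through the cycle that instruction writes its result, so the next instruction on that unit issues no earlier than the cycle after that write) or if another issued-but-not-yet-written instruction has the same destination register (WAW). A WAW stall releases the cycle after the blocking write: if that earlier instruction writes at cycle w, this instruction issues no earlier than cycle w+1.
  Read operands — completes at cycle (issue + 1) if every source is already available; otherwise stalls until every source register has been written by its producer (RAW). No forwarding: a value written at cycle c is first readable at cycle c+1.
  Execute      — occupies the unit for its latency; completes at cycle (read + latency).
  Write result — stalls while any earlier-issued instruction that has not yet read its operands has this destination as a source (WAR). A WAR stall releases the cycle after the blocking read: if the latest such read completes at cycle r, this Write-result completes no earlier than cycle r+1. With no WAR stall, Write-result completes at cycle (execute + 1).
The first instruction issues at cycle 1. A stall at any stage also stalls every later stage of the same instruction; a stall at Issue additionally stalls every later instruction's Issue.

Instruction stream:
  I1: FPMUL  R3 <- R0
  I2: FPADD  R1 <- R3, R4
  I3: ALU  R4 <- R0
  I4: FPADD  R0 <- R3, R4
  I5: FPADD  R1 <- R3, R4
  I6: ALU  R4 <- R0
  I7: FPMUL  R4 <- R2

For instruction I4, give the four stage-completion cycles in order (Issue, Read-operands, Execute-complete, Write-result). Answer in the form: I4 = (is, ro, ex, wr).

I4 = (14, 15, 18, 19)

[1] I1→FPMUL
[2] I1 RO · I2→FPADD
[3] I3→ALU
[4] I3 RO
[5] I3 EX
[7] I1 EX
[8] I1 WR R3
[9] I2 RO
[10] I3 WR R4
[12] I2 EX
[13] I2 WR R1
[14] I4→FPADD
[15] I4 RO
[18] I4 EX
[19] I4 WR R0
[20] I5→FPADD
[21] I5 RO · I6→ALU
[22] I6 RO
[23] I6 EX
[24] I5 EX · I6 WR R4
[25] I5 WR R1 · I7→FPMUL
[26] I7 RO
[31] I7 EX
[32] I7 WR R4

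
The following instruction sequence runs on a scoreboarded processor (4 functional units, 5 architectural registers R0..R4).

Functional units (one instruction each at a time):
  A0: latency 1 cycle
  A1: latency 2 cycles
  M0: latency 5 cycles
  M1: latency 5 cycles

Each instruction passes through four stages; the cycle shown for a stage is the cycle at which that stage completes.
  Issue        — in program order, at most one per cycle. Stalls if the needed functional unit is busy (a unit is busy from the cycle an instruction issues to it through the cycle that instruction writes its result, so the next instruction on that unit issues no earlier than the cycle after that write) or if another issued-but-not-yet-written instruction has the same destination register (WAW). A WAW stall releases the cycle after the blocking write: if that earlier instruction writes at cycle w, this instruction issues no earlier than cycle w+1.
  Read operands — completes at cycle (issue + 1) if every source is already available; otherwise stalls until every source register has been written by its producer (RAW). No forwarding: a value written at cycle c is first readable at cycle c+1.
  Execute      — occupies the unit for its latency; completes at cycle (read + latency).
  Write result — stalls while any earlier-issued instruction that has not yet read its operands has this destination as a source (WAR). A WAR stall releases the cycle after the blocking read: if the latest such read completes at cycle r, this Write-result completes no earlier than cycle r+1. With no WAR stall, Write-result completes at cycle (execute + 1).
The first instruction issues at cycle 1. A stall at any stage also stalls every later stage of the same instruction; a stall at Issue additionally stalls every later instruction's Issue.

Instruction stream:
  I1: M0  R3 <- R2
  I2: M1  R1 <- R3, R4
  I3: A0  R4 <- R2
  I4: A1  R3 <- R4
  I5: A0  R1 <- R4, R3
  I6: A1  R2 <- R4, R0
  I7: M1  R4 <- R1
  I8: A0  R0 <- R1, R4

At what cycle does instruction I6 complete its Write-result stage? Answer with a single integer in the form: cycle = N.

c1: I1→M0
c2: I1 RO · I2→M1
c3: I3→A0
c4: I3 RO
c5: I3 EX
c7: I1 EX
c8: I1 WR R3
c9: I2 RO · I4→A1
c10: I3 WR R4
c11: I4 RO
c13: I4 EX
c14: I2 EX · I4 WR R3
c15: I2 WR R1
c16: I5→A0
c17: I5 RO · I6→A1
c18: I5 EX · I6 RO · I7→M1
c19: I5 WR R1
c20: I6 EX · I7 RO · I8→A0
c21: I6 WR R2
c25: I7 EX
c26: I7 WR R4
c27: I8 RO
c28: I8 EX
c29: I8 WR R0

cycle = 21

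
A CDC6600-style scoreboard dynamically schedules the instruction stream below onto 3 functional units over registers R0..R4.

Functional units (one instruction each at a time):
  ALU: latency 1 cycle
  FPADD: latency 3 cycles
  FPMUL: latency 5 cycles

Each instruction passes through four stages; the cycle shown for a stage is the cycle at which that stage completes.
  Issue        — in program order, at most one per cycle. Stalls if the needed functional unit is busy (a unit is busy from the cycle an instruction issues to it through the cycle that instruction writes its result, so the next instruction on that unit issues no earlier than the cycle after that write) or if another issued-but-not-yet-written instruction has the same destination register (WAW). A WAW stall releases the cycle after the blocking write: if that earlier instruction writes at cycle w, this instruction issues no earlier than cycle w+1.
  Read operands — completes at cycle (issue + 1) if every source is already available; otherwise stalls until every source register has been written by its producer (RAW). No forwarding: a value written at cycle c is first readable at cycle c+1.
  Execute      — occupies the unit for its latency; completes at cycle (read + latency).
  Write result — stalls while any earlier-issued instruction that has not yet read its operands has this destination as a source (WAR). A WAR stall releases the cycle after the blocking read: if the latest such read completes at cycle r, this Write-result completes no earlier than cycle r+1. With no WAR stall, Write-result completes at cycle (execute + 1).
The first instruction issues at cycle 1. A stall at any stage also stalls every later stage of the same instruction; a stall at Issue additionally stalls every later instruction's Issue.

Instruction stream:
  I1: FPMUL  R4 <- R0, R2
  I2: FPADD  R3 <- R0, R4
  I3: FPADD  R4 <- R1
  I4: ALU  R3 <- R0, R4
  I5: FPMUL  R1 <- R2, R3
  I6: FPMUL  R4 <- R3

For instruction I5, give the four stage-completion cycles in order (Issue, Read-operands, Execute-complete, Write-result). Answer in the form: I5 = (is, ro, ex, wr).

  I1 | 1 | 2 | 7 | 8
  I2 | 2 | 9 | 12 | 13   RAW R4: wait I1 write@8
  I3 | 14 | 15 | 18 | 19   struct: FPADD busy until I2 writes@13
  I4 | 15 | 20 | 21 | 22   RAW R4: wait I3 write@19
  I5 | 16 | 23 | 28 | 29   RAW R3: wait I4 write@22
  I6 | 30 | 31 | 36 | 37   struct: FPMUL busy until I5 writes@29

I5 = (16, 23, 28, 29)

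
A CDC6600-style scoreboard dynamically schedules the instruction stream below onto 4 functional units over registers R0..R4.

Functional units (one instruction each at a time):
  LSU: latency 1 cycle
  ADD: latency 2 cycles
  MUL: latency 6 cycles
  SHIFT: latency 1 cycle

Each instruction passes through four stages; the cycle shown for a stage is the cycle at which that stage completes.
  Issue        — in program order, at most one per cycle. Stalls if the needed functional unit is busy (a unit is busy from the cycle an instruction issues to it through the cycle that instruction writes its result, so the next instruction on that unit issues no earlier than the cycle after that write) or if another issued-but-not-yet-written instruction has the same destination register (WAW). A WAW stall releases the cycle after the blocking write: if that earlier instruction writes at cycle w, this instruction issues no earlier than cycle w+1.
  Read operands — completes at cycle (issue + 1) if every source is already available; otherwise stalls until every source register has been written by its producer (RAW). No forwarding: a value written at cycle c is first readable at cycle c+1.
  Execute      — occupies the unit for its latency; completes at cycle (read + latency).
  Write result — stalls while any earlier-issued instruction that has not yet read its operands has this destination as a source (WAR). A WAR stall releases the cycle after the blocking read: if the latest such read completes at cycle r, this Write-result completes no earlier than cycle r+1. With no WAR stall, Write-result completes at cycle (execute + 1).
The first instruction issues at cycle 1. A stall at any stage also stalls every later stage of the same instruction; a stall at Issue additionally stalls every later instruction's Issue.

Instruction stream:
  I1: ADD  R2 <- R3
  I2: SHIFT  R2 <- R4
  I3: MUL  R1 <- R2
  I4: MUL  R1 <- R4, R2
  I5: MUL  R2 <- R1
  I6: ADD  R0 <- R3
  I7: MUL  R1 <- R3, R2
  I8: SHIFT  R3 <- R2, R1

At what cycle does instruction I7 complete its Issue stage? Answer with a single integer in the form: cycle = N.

cycle = 36

cycle 1: I1 dispatched to ADD
cycle 2: I1 operands ready
cycle 4: I1 complete
cycle 5: R2←I1
cycle 6: I2 dispatched to SHIFT
cycle 7: I2 operands ready, I3 dispatched to MUL
cycle 8: I2 complete
cycle 9: R2←I2
cycle 10: I3 operands ready
cycle 16: I3 complete
cycle 17: R1←I3
cycle 18: I4 dispatched to MUL
cycle 19: I4 operands ready
cycle 25: I4 complete
cycle 26: R1←I4
cycle 27: I5 dispatched to MUL
cycle 28: I5 operands ready, I6 dispatched to ADD
cycle 29: I6 operands ready
cycle 31: I6 complete
cycle 32: R0←I6
cycle 34: I5 complete
cycle 35: R2←I5
cycle 36: I7 dispatched to MUL
cycle 37: I7 operands ready, I8 dispatched to SHIFT
cycle 43: I7 complete
cycle 44: R1←I7
cycle 45: I8 operands ready
cycle 46: I8 complete
cycle 47: R3←I8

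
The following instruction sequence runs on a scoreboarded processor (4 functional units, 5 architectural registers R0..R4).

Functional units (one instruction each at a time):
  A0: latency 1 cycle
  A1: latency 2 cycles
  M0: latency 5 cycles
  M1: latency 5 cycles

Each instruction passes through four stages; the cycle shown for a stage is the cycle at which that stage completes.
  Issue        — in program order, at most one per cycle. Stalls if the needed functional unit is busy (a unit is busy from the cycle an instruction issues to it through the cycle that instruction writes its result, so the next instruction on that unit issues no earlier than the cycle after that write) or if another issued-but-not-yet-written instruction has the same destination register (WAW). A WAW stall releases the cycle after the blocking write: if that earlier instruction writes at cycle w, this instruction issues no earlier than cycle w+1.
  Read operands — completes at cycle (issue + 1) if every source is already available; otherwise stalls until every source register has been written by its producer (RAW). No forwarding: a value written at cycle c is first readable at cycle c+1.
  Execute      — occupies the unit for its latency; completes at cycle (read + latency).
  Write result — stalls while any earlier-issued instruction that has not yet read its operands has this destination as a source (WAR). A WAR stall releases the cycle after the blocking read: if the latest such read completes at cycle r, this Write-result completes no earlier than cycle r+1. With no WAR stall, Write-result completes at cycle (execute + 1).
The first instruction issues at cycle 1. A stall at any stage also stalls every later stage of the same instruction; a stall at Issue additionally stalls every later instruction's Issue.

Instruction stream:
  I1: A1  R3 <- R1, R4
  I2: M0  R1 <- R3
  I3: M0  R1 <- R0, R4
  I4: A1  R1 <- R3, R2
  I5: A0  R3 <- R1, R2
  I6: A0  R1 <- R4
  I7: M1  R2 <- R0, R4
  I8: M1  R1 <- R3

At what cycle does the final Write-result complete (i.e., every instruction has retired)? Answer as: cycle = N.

cycle = 45

cycle 1: I1→A1
cycle 2: I1 RO; I2→M0
cycle 4: I1 EX
cycle 5: I1 WR R3
cycle 6: I2 RO
cycle 11: I2 EX
cycle 12: I2 WR R1
cycle 13: I3→M0
cycle 14: I3 RO
cycle 19: I3 EX
cycle 20: I3 WR R1
cycle 21: I4→A1
cycle 22: I4 RO; I5→A0
cycle 24: I4 EX
cycle 25: I4 WR R1
cycle 26: I5 RO
cycle 27: I5 EX
cycle 28: I5 WR R3
cycle 29: I6→A0
cycle 30: I6 RO; I7→M1
cycle 31: I6 EX; I7 RO
cycle 32: I6 WR R1
cycle 36: I7 EX
cycle 37: I7 WR R2
cycle 38: I8→M1
cycle 39: I8 RO
cycle 44: I8 EX
cycle 45: I8 WR R1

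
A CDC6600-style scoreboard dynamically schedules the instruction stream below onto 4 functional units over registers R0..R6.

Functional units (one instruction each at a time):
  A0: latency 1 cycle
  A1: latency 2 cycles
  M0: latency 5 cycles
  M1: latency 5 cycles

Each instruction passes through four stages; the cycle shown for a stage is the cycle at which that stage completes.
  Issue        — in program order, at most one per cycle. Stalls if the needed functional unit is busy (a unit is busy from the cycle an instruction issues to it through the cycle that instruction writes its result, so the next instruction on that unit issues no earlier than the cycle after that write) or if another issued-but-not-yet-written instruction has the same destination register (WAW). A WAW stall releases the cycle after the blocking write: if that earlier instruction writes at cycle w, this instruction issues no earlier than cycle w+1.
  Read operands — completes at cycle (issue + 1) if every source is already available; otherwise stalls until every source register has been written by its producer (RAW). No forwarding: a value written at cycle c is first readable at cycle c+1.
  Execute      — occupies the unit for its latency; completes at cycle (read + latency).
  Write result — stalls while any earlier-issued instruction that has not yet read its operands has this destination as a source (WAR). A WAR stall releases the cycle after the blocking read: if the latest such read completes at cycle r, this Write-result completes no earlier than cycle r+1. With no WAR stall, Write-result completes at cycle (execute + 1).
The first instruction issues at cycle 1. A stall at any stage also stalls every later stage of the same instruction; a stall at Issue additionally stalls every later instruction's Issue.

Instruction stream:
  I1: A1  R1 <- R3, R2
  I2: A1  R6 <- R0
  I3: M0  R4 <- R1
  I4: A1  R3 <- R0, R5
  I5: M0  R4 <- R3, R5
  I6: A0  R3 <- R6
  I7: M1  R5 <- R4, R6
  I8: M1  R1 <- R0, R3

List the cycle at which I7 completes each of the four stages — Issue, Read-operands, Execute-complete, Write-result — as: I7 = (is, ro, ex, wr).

[1] I1 issues→A1
[2] I1 reads
[4] I1 exec-done
[5] I1 writes R1
[6] I2 issues→A1
[7] I2 reads, I3 issues→M0
[8] I3 reads
[9] I2 exec-done
[10] I2 writes R6
[11] I4 issues→A1
[12] I4 reads
[13] I3 exec-done
[14] I3 writes R4, I4 exec-done
[15] I4 writes R3, I5 issues→M0
[16] I5 reads, I6 issues→A0
[17] I6 reads, I7 issues→M1
[18] I6 exec-done
[19] I6 writes R3
[21] I5 exec-done
[22] I5 writes R4
[23] I7 reads
[28] I7 exec-done
[29] I7 writes R5
[30] I8 issues→M1
[31] I8 reads
[36] I8 exec-done
[37] I8 writes R1

I7 = (17, 23, 28, 29)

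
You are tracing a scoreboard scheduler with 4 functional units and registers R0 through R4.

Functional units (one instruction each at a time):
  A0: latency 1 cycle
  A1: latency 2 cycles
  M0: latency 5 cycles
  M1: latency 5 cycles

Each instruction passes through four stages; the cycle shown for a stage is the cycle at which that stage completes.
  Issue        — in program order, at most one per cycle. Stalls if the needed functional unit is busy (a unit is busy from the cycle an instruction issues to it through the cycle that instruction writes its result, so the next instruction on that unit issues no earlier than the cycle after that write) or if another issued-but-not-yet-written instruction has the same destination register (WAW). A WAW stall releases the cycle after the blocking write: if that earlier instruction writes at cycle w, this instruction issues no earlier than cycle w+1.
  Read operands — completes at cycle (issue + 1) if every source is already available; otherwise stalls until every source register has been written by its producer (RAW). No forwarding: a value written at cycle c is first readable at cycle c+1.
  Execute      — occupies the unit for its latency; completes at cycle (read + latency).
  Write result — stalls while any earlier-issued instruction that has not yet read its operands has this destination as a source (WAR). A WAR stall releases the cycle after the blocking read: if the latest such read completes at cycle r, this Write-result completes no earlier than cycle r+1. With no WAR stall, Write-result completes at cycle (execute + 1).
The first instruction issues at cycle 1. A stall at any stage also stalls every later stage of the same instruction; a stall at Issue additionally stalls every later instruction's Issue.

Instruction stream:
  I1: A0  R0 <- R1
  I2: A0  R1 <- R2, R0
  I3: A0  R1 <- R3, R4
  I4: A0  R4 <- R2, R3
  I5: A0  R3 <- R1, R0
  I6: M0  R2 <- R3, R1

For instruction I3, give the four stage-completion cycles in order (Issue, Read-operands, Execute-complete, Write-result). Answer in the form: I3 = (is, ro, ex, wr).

I3 = (9, 10, 11, 12)

1) issue 1, read 2, done 3, write 4
2) issue 5, read 6, done 7, write 8  <struct: A0 busy until I1 writes@4>
3) issue 9, read 10, done 11, write 12  <struct: A0 busy until I2 writes@8>
4) issue 13, read 14, done 15, write 16  <struct: A0 busy until I3 writes@12>
5) issue 17, read 18, done 19, write 20  <struct: A0 busy until I4 writes@16>
6) issue 18, read 21, done 26, write 27  <RAW R3: wait I5 write@20>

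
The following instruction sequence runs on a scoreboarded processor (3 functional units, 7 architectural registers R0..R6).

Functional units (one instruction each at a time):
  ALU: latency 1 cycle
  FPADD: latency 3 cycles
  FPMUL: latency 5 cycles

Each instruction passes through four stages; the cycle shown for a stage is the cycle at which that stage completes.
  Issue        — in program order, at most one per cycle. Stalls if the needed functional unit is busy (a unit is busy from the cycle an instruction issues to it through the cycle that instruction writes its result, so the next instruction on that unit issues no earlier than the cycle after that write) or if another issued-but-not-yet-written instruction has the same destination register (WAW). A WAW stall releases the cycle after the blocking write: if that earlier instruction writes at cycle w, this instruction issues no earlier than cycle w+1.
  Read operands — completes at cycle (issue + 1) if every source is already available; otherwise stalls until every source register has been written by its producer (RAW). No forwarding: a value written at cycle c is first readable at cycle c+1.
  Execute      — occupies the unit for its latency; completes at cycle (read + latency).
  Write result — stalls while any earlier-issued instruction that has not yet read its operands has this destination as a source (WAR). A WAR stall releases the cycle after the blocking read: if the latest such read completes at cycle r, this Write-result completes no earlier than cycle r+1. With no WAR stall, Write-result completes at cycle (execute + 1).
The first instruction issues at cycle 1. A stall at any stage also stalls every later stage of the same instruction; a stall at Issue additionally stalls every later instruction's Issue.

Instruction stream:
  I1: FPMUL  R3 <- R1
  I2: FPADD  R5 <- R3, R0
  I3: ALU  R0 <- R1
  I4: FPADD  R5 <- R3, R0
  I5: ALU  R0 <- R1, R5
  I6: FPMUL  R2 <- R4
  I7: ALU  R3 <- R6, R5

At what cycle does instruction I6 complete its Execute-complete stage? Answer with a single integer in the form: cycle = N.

cycle = 22

cycle 1: I1→FPMUL
cycle 2: I1 RO · I2→FPADD
cycle 3: I3→ALU
cycle 4: I3 RO
cycle 5: I3 EX
cycle 7: I1 EX
cycle 8: I1 WR R3
cycle 9: I2 RO
cycle 10: I3 WR R0
cycle 12: I2 EX
cycle 13: I2 WR R5
cycle 14: I4→FPADD
cycle 15: I4 RO · I5→ALU
cycle 16: I6→FPMUL
cycle 17: I6 RO
cycle 18: I4 EX
cycle 19: I4 WR R5
cycle 20: I5 RO
cycle 21: I5 EX
cycle 22: I5 WR R0 · I6 EX
cycle 23: I6 WR R2 · I7→ALU
cycle 24: I7 RO
cycle 25: I7 EX
cycle 26: I7 WR R3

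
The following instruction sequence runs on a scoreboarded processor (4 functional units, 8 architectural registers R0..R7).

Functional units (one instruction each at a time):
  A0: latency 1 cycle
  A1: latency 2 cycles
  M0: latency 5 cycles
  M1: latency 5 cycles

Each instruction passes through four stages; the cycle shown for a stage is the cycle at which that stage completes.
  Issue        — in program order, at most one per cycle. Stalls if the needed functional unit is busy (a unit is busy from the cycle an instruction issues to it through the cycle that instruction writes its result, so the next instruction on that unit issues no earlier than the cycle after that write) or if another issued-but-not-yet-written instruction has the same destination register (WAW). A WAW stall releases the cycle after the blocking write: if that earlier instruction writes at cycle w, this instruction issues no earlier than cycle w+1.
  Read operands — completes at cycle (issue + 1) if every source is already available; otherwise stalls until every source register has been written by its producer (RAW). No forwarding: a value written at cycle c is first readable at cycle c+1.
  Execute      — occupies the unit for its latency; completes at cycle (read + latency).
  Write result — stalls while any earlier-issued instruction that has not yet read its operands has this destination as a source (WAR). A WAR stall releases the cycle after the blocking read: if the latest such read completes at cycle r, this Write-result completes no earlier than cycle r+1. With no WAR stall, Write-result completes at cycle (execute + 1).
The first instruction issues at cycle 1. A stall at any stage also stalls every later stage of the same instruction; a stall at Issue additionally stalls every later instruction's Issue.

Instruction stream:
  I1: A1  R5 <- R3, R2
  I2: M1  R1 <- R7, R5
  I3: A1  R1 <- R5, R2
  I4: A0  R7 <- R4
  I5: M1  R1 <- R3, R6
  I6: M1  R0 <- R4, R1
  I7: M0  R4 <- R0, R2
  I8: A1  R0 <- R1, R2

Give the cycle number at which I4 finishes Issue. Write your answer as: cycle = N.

1) issue 1, read 2, done 4, write 5
2) issue 2, read 6, done 11, write 12  <RAW R5: wait I1 write@5>
3) issue 13, read 14, done 16, write 17  <WAW R1: wait I2 write@12>
4) issue 14, read 15, done 16, write 17
5) issue 18, read 19, done 24, write 25  <WAW R1: wait I3 write@17>
6) issue 26, read 27, done 32, write 33  <struct: M1 busy until I5 writes@25>
7) issue 27, read 34, done 39, write 40  <RAW R0: wait I6 write@33>
8) issue 34, read 35, done 37, write 38  <WAW R0: wait I6 write@33>

cycle = 14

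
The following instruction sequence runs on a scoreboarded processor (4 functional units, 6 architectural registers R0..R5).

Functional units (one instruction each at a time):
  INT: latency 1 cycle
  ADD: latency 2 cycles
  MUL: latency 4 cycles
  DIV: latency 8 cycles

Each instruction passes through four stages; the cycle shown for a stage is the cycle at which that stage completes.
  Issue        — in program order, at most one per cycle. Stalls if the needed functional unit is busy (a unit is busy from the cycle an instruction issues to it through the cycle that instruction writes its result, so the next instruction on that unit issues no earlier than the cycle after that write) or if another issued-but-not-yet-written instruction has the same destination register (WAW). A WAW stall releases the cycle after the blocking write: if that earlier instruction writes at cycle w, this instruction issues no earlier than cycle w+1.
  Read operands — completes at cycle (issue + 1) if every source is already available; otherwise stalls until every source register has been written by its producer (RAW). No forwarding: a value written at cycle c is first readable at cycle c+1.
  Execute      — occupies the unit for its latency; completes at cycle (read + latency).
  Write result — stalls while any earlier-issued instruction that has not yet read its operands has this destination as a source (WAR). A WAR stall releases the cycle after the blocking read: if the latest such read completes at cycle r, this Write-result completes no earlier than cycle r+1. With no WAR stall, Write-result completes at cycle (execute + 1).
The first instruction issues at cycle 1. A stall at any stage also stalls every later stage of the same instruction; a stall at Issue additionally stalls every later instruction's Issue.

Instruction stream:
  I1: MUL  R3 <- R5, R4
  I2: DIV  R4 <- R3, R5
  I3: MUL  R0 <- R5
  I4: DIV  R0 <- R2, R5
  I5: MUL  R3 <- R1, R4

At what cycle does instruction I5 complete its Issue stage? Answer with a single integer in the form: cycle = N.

c1: I1 issues→MUL
c2: I1 reads; I2 issues→DIV
c6: I1 exec-done
c7: I1 writes R3
c8: I2 reads; I3 issues→MUL
c9: I3 reads
c13: I3 exec-done
c14: I3 writes R0
c16: I2 exec-done
c17: I2 writes R4
c18: I4 issues→DIV
c19: I4 reads; I5 issues→MUL
c20: I5 reads
c24: I5 exec-done
c25: I5 writes R3
c27: I4 exec-done
c28: I4 writes R0

cycle = 19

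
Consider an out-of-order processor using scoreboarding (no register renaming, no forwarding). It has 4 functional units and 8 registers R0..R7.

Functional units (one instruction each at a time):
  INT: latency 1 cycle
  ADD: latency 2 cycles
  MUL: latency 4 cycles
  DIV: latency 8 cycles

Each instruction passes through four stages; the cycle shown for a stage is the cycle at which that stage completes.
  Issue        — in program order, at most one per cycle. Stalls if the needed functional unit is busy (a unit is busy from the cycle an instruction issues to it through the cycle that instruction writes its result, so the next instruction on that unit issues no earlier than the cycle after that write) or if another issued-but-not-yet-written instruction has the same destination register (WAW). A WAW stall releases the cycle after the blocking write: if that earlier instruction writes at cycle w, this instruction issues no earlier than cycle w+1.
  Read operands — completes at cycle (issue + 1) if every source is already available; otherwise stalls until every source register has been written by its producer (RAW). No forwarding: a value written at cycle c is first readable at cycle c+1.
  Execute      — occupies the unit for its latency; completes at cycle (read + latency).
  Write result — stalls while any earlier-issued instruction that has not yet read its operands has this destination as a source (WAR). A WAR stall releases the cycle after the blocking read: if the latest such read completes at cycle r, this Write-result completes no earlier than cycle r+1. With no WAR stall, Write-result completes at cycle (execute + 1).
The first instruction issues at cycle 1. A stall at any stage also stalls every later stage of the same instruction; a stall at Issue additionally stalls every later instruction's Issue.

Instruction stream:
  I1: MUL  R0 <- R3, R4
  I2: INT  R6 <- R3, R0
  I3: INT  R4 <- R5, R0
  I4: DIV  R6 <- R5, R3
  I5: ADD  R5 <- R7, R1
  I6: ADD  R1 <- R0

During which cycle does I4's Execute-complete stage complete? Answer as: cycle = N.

I1: IS=1 RO=2 EX=6 WR=7
I2: IS=2 RO=8 EX=9 WR=10  [RAW R0: wait I1 write@7]
I3: IS=11 RO=12 EX=13 WR=14  [struct: INT busy until I2 writes@10]
I4: IS=12 RO=13 EX=21 WR=22
I5: IS=13 RO=14 EX=16 WR=17
I6: IS=18 RO=19 EX=21 WR=22  [struct: ADD busy until I5 writes@17]

cycle = 21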